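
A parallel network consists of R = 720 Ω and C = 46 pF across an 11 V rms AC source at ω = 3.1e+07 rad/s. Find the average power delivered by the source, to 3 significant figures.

X_C = 1/(ωC) = 701 Ω
Parallel: admittances add. Y = 1/R + jωC
Y = (0.00139 + j0.00143) S
|Y| = 0.00199 S → |Z| = 1/|Y| = 502 Ω, ∠Z = −∠Y = -45.8°
I = V/|Z| = 21.9 mA
P = VI cos φ = 11 × 0.0219 × cos(-45.8°) = 168 mW

168 mW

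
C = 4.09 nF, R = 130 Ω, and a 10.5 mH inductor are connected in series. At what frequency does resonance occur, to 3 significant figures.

24.3 kHz

ω₀ = 1/√(LC) = 1/√(0.0105 × 4.09e-09) = 152600 rad/s
f₀ = ω₀/(2π) = 24.3 kHz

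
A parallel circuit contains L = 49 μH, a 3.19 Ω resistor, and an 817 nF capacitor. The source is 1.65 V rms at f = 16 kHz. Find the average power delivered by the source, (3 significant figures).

ω = 2πf = 100500 rad/s
X_L = ωL = 4.93 Ω
X_C = 1/(ωC) = 12.2 Ω
Parallel: admittances add. Y = 1/R + 1/(jωL) + jωC
Y = (0.313 − j0.121) S
|Y| = 0.336 S → |Z| = 1/|Y| = 2.98 Ω, ∠Z = −∠Y = 21.1°
I = V/|Z| = 554 mA
P = VI cos φ = 1.65 × 0.554 × cos(21.1°) = 853 mW

853 mW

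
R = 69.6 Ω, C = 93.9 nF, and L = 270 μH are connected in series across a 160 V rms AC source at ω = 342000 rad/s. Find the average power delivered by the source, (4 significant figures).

X_L = ωL = 92.34 Ω
X_C = 1/(ωC) = 31.14 Ω
Net reactance X = X_L − X_C = 61.20 Ω
Z = 69.60 + j61.20 Ω
|Z| = √(69.60² + 61.20²) = 92.68 Ω
∠Z = arctan(61.20/69.60) = 41.33°
I = V/|Z| = 1.726 A
P = VI cos φ = 160 × 1.726 × cos(41.33°) = 207.4 W

207.4 W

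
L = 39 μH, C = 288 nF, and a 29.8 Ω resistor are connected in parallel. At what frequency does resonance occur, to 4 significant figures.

47.49 kHz

ω₀ = 1/√(LC) = 1/√(3.9e-05 × 2.88e-07) = 298400 rad/s
f₀ = ω₀/(2π) = 47.49 kHz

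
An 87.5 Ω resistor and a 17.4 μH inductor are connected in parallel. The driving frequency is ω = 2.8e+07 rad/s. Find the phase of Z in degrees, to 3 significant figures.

X_L = ωL = 487 Ω
Parallel: admittances add. Y = 1/R + 1/(jωL)
Y = (0.0114 − j0.00205) S
|Y| = 0.0116 S → |Z| = 1/|Y| = 86.1 Ω, ∠Z = −∠Y = 10.2°

10.2°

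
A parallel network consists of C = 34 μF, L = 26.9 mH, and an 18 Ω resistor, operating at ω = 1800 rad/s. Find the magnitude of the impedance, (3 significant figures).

14.5 Ω

X_L = ωL = 48.4 Ω
X_C = 1/(ωC) = 16.3 Ω
Parallel: admittances add. Y = 1/R + 1/(jωL) + jωC
Y = (0.0556 + j0.0405) S
|Y| = 0.0688 S → |Z| = 1/|Y| = 14.5 Ω, ∠Z = −∠Y = -36.1°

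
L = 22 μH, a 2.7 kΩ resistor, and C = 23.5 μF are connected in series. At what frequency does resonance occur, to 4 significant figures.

7.000 kHz

ω₀ = 1/√(LC) = 1/√(2.2e-05 × 2.35e-05) = 43980 rad/s
f₀ = ω₀/(2π) = 7.000 kHz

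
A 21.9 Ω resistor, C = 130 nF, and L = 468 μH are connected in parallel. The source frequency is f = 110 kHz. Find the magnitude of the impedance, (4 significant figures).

10.20 Ω

ω = 2πf = 691200 rad/s
X_L = ωL = 323.5 Ω
X_C = 1/(ωC) = 11.13 Ω
Parallel: admittances add. Y = 1/R + 1/(jωL) + jωC
Y = (0.04566 + j0.08676) S
|Y| = 0.09804 S → |Z| = 1/|Y| = 10.20 Ω, ∠Z = −∠Y = -62.24°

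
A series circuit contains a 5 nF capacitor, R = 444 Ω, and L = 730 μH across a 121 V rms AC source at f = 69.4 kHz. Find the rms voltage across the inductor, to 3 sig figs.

82.7 V

ω = 2πf = 436100 rad/s
X_L = ωL = 318 Ω
X_C = 1/(ωC) = 459 Ω
Net reactance X = X_L − X_C = -140 Ω
Z = 444 − j140 Ω
|Z| = √(444² + 140²) = 466 Ω
I = V/|Z| = 260 mA
V_L = I·|Z_L| = 0.260 × 318 = 82.7 V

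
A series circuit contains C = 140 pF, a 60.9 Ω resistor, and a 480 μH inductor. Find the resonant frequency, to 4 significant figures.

614.0 kHz

ω₀ = 1/√(LC) = 1/√(0.00048 × 1.4e-10) = 3.858e+06 rad/s
f₀ = ω₀/(2π) = 614.0 kHz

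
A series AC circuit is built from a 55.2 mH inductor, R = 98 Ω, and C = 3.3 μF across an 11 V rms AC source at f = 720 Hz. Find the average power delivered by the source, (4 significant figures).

275.8 mW

ω = 2πf = 4524 rad/s
X_L = ωL = 249.7 Ω
X_C = 1/(ωC) = 66.98 Ω
Net reactance X = X_L − X_C = 182.7 Ω
Z = 98.00 + j182.7 Ω
|Z| = √(98.00² + 182.7²) = 207.4 Ω
∠Z = arctan(182.7/98.00) = 61.80°
I = V/|Z| = 53.05 mA
P = VI cos φ = 11 × 0.05305 × cos(61.80°) = 275.8 mW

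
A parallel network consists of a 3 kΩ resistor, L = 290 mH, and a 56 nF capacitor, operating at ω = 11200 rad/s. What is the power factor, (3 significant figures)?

0.722

X_L = ωL = 3250 Ω
X_C = 1/(ωC) = 1590 Ω
Parallel: admittances add. Y = 1/R + 1/(jωL) + jωC
Y = (0.000333 + j0.000319) S
|Y| = 0.000462 S → |Z| = 1/|Y| = 2170 Ω, ∠Z = −∠Y = -43.8°
cos φ = cos(-43.8°) = 0.722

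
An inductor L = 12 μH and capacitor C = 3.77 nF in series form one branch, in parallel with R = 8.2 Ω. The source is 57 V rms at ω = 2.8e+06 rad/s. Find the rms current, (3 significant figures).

7.01 A

X_L = ωL = 33.6 Ω
X_C = 1/(ωC) = 94.7 Ω
Branch 1: Z₁ = R = 8.20 Ω
Branch 2 (series LC): Z₂ = j(X_L − X_C) = −j61.1 Ω
Parallel: Z = Z₁Z₂/(Z₁+Z₂), |Z| = 8.13 Ω, ∠Z = -7.64°
I = V/|Z| = 57/8.13 = 7.01 A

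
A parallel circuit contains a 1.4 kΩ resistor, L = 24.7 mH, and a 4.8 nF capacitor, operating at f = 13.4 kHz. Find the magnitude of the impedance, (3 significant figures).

ω = 2πf = 84190 rad/s
X_L = ωL = 2080 Ω
X_C = 1/(ωC) = 2470 Ω
Parallel: admittances add. Y = 1/R + 1/(jωL) + jωC
Y = (0.000714 − j7.67e-05) S
|Y| = 0.000718 S → |Z| = 1/|Y| = 1390 Ω, ∠Z = −∠Y = 6.13°

1390 Ω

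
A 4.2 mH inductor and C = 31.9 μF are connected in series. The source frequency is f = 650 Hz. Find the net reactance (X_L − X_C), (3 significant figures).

ω = 2πf = 4084 rad/s
X_L = ωL = 17.2 Ω
X_C = 1/(ωC) = 7.68 Ω
X = 17.2 − 7.68 = 9.48 Ω

9.48 Ω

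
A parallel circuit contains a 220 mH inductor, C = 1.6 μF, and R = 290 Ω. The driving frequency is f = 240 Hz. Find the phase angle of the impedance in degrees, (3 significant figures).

9.90°

ω = 2πf = 1508 rad/s
X_L = ωL = 332 Ω
X_C = 1/(ωC) = 414 Ω
Parallel: admittances add. Y = 1/R + 1/(jωL) + jωC
Y = (0.00345 − j0.000602) S
|Y| = 0.00350 S → |Z| = 1/|Y| = 286 Ω, ∠Z = −∠Y = 9.90°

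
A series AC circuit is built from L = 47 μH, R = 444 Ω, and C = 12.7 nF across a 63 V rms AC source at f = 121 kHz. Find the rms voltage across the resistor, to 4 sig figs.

ω = 2πf = 760300 rad/s
X_L = ωL = 35.73 Ω
X_C = 1/(ωC) = 103.6 Ω
Net reactance X = X_L − X_C = -67.84 Ω
Z = 444.0 − j67.84 Ω
|Z| = √(444.0² + 67.84²) = 449.2 Ω
I = V/|Z| = 140.3 mA
V_R = I·|Z_R| = 0.1403 × 444.0 = 62.28 V

62.28 V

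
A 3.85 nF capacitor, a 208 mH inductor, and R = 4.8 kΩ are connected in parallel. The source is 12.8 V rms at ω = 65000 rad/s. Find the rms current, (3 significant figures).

3.49 mA

X_L = ωL = 13500 Ω
X_C = 1/(ωC) = 4000 Ω
Parallel: admittances add. Y = 1/R + 1/(jωL) + jωC
Y = (0.000208 + j0.000176) S
|Y| = 0.000273 S → |Z| = 1/|Y| = 3660 Ω, ∠Z = −∠Y = -40.2°
I = V/|Z| = 12.8/3660 = 3.49 mA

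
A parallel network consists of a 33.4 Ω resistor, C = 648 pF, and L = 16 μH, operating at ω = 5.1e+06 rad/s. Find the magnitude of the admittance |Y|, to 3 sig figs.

X_L = ωL = 81.6 Ω
X_C = 1/(ωC) = 303 Ω
Parallel: admittances add. Y = 1/R + 1/(jωL) + jωC
Y = (0.0299 − j0.00895) S
|Y| = 0.0312 S → |Z| = 1/|Y| = 32.0 Ω, ∠Z = −∠Y = 16.6°

31.2 mS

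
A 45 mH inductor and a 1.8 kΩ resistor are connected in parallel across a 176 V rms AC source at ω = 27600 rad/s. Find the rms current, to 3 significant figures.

X_L = ωL = 1240 Ω
Parallel: admittances add. Y = 1/R + 1/(jωL)
Y = (0.000556 − j0.000805) S
|Y| = 0.000978 S → |Z| = 1/|Y| = 1020 Ω, ∠Z = −∠Y = 55.4°
I = V/|Z| = 176/1020 = 172 mA

172 mA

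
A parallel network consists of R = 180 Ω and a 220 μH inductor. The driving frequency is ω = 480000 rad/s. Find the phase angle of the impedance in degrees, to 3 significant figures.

X_L = ωL = 106 Ω
Parallel: admittances add. Y = 1/R + 1/(jωL)
Y = (0.00556 − j0.00947) S
|Y| = 0.0110 S → |Z| = 1/|Y| = 91.1 Ω, ∠Z = −∠Y = 59.6°

59.6°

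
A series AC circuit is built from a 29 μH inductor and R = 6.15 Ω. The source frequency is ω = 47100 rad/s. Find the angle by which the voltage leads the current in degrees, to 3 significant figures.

X_L = ωL = 1.37 Ω
Z = 6.15 + j1.37 Ω
|Z| = √(6.15² + 1.37²) = 6.30 Ω
∠Z = arctan(1.37/6.15) = 12.5°

12.5°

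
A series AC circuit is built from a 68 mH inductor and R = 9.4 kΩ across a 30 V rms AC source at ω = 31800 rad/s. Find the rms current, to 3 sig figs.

X_L = ωL = 2160 Ω
Z = 9400 + j2160 Ω
|Z| = √(9400² + 2160²) = 9650 Ω
I = V/|Z| = 30/9650 = 3.11 mA

3.11 mA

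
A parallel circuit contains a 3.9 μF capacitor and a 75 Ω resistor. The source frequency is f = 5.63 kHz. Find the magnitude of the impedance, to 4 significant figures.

ω = 2πf = 35370 rad/s
X_C = 1/(ωC) = 7.248 Ω
Parallel: admittances add. Y = 1/R + jωC
Y = (0.01333 + j0.1380) S
|Y| = 0.1386 S → |Z| = 1/|Y| = 7.215 Ω, ∠Z = −∠Y = -84.48°

7.215 Ω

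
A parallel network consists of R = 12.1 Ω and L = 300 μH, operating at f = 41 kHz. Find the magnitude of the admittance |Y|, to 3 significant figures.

83.7 mS

ω = 2πf = 257600 rad/s
X_L = ωL = 77.3 Ω
Parallel: admittances add. Y = 1/R + 1/(jωL)
Y = (0.0826 − j0.0129) S
|Y| = 0.0837 S → |Z| = 1/|Y| = 12.0 Ω, ∠Z = −∠Y = 8.90°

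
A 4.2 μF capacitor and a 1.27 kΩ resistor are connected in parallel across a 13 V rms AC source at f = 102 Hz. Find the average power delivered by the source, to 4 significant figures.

ω = 2πf = 640.9 rad/s
X_C = 1/(ωC) = 371.5 Ω
Parallel: admittances add. Y = 1/R + jωC
Y = (0.0007874 + j0.002692) S
|Y| = 0.002805 S → |Z| = 1/|Y| = 356.6 Ω, ∠Z = −∠Y = -73.69°
I = V/|Z| = 36.46 mA
P = VI cos φ = 13 × 0.03646 × cos(-73.69°) = 133.1 mW

133.1 mW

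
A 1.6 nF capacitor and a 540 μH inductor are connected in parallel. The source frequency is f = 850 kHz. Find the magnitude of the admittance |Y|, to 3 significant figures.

ω = 2πf = 5.341e+06 rad/s
X_L = ωL = 2880 Ω
X_C = 1/(ωC) = 117 Ω
Parallel: admittances add. Y = 1/(jωL) + jωC
Y = (0 + j0.00820) S
|Y| = 0.00820 S → |Z| = 1/|Y| = 122 Ω, ∠Z = −∠Y = -90.0°

8.20 mS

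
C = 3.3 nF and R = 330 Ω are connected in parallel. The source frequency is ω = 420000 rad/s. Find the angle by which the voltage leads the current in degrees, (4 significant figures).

X_C = 1/(ωC) = 721.5 Ω
Parallel: admittances add. Y = 1/R + jωC
Y = (0.003030 + j0.001386) S
|Y| = 0.003332 S → |Z| = 1/|Y| = 300.1 Ω, ∠Z = −∠Y = -24.58°

-24.58°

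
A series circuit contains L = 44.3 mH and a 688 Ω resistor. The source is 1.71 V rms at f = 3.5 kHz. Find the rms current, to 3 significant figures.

1.43 mA

ω = 2πf = 21990 rad/s
X_L = ωL = 974 Ω
Z = 688 + j974 Ω
|Z| = √(688² + 974²) = 1190 Ω
I = V/|Z| = 1.71/1190 = 1.43 mA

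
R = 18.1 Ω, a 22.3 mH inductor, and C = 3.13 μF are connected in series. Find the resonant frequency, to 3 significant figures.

602 Hz

ω₀ = 1/√(LC) = 1/√(0.0223 × 3.13e-06) = 3785 rad/s
f₀ = ω₀/(2π) = 602 Hz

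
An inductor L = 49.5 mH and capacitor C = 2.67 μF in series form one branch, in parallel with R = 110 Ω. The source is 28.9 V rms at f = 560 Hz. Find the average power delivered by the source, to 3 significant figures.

7.59 W

ω = 2πf = 3519 rad/s
X_L = ωL = 174 Ω
X_C = 1/(ωC) = 106 Ω
Branch 1: Z₁ = R = 110 Ω
Branch 2 (series LC): Z₂ = j(X_L − X_C) = j67.7 Ω
Parallel: Z = Z₁Z₂/(Z₁+Z₂), |Z| = 57.7 Ω, ∠Z = 58.4°
I = V/|Z| = 501 mA
P = VI cos φ = 28.9 × 0.501 × cos(58.4°) = 7.59 W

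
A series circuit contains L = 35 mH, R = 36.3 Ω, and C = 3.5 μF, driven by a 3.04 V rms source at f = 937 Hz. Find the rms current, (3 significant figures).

18.8 mA

ω = 2πf = 5887 rad/s
X_L = ωL = 206 Ω
X_C = 1/(ωC) = 48.5 Ω
Net reactance X = X_L − X_C = 158 Ω
Z = 36.3 + j158 Ω
|Z| = √(36.3² + 158²) = 162 Ω
I = V/|Z| = 3.04/162 = 18.8 mA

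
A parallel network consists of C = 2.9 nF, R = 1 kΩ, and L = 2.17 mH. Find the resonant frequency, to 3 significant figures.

ω₀ = 1/√(LC) = 1/√(0.00217 × 2.9e-09) = 398600 rad/s
f₀ = ω₀/(2π) = 63.4 kHz

63.4 kHz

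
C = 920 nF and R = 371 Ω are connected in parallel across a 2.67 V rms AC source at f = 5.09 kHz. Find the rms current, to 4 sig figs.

ω = 2πf = 31980 rad/s
X_C = 1/(ωC) = 33.99 Ω
Parallel: admittances add. Y = 1/R + jωC
Y = (0.002695 + j0.02942) S
|Y| = 0.02955 S → |Z| = 1/|Y| = 33.85 Ω, ∠Z = −∠Y = -84.77°
I = V/|Z| = 2.67/33.85 = 78.89 mA

78.89 mA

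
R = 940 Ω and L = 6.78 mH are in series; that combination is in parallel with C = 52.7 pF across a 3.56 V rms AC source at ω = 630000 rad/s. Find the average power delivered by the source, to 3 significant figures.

X_L = ωL = 4270 Ω
X_C = 1/(ωC) = 30100 Ω
Branch 1 (R+jX_L): Z₁ = 940 + j4270 Ω, |Z₁| = 4370 Ω
Branch 2 (−jX_C): Z₂ = −j30100 Ω
Parallel: Z = Z₁Z₂/(Z₁+Z₂), |Z| = 5090 Ω, ∠Z = 75.5°
I = V/|Z| = 699 μA
P = VI cos φ = 3.56 × 0.000699 × cos(75.5°) = 623 μW

623 μW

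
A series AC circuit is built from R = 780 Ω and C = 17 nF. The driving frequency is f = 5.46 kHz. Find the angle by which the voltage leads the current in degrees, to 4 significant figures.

-65.54°

ω = 2πf = 34310 rad/s
X_C = 1/(ωC) = 1715 Ω
Z = 780.0 − j1715 Ω
|Z| = √(780.0² + 1715²) = 1884 Ω
∠Z = arctan(-1715/780.0) = -65.54°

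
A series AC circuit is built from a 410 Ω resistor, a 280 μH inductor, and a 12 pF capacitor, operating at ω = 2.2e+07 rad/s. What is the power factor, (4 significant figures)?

X_L = ωL = 6160 Ω
X_C = 1/(ωC) = 3788 Ω
Net reactance X = X_L − X_C = 2372 Ω
Z = 410.0 + j2372 Ω
|Z| = √(410.0² + 2372²) = 2407 Ω
∠Z = arctan(2372/410.0) = 80.19°
cos φ = cos(80.19°) = 0.1703

0.1703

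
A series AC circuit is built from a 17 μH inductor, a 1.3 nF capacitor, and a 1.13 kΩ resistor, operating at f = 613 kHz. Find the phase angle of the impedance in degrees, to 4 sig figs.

-6.775°

ω = 2πf = 3.852e+06 rad/s
X_L = ωL = 65.48 Ω
X_C = 1/(ωC) = 199.7 Ω
Net reactance X = X_L − X_C = -134.2 Ω
Z = 1130 − j134.2 Ω
|Z| = √(1130² + 134.2²) = 1138 Ω
∠Z = arctan(-134.2/1130) = -6.775°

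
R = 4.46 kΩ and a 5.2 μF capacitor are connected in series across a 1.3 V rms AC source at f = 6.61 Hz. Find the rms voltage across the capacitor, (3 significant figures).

ω = 2πf = 41.53 rad/s
X_C = 1/(ωC) = 4630 Ω
Z = 4460 − j4630 Ω
|Z| = √(4460² + 4630²) = 6430 Ω
I = V/|Z| = 202 μA
V_C = I·|Z_C| = 0.000202 × 4630 = 0.936 V

0.936 V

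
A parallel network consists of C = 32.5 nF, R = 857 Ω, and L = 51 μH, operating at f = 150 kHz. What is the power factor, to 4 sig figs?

ω = 2πf = 942500 rad/s
X_L = ωL = 48.07 Ω
X_C = 1/(ωC) = 32.65 Ω
Parallel: admittances add. Y = 1/R + 1/(jωL) + jωC
Y = (0.001167 + j0.009826) S
|Y| = 0.009895 S → |Z| = 1/|Y| = 101.1 Ω, ∠Z = −∠Y = -83.23°
cos φ = cos(-83.23°) = 0.1179

0.1179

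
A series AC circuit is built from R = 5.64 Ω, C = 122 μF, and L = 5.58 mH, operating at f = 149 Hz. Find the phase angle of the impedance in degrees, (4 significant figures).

-32.05°

ω = 2πf = 936.2 rad/s
X_L = ωL = 5.224 Ω
X_C = 1/(ωC) = 8.755 Ω
Net reactance X = X_L − X_C = -3.531 Ω
Z = 5.640 − j3.531 Ω
|Z| = √(5.640² + 3.531²) = 6.654 Ω
∠Z = arctan(-3.531/5.640) = -32.05°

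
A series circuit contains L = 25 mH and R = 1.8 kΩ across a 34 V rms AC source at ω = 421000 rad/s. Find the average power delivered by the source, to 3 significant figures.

18.3 mW

X_L = ωL = 10500 Ω
Z = 1800 + j10500 Ω
|Z| = √(1800² + 10500²) = 10700 Ω
∠Z = arctan(10500/1800) = 80.3°
I = V/|Z| = 3.18 mA
P = VI cos φ = 34 × 0.00318 × cos(80.3°) = 18.3 mW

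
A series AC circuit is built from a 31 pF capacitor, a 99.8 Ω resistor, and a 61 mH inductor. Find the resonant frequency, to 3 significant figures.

116 kHz

ω₀ = 1/√(LC) = 1/√(0.061 × 3.1e-11) = 727200 rad/s
f₀ = ω₀/(2π) = 116 kHz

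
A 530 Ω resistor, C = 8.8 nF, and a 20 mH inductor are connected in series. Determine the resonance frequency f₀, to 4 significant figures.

ω₀ = 1/√(LC) = 1/√(0.02 × 8.8e-09) = 75380 rad/s
f₀ = ω₀/(2π) = 12.00 kHz

12.00 kHz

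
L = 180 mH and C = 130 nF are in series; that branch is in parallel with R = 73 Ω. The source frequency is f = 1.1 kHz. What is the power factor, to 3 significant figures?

0.874

ω = 2πf = 6912 rad/s
X_L = ωL = 1240 Ω
X_C = 1/(ωC) = 1110 Ω
Branch 1: Z₁ = R = 73.0 Ω
Branch 2 (series LC): Z₂ = j(X_L − X_C) = j131 Ω
Parallel: Z = Z₁Z₂/(Z₁+Z₂), |Z| = 63.8 Ω, ∠Z = 29.1°
cos φ = cos(29.1°) = 0.874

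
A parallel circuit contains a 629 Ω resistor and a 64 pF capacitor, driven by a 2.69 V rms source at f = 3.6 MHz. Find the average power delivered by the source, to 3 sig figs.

ω = 2πf = 2.262e+07 rad/s
X_C = 1/(ωC) = 691 Ω
Parallel: admittances add. Y = 1/R + jωC
Y = (0.00159 + j0.00145) S
|Y| = 0.00215 S → |Z| = 1/|Y| = 465 Ω, ∠Z = −∠Y = -42.3°
I = V/|Z| = 5.78 mA
P = VI cos φ = 2.69 × 0.00578 × cos(-42.3°) = 11.5 mW

11.5 mW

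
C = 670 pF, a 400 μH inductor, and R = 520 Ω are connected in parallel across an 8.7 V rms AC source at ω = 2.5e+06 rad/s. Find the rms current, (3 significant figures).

17.7 mA

X_L = ωL = 1000 Ω
X_C = 1/(ωC) = 597 Ω
Parallel: admittances add. Y = 1/R + 1/(jωL) + jωC
Y = (0.00192 + j0.000675) S
|Y| = 0.00204 S → |Z| = 1/|Y| = 491 Ω, ∠Z = −∠Y = -19.3°
I = V/|Z| = 8.7/491 = 17.7 mA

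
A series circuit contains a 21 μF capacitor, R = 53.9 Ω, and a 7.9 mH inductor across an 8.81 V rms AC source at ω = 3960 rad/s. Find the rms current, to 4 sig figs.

153.9 mA

X_L = ωL = 31.28 Ω
X_C = 1/(ωC) = 12.03 Ω
Net reactance X = X_L − X_C = 19.26 Ω
Z = 53.90 + j19.26 Ω
|Z| = √(53.90² + 19.26²) = 57.24 Ω
I = V/|Z| = 8.81/57.24 = 153.9 mA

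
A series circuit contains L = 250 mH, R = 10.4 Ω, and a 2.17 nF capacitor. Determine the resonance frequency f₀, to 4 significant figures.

6.833 kHz

ω₀ = 1/√(LC) = 1/√(0.25 × 2.17e-09) = 42930 rad/s
f₀ = ω₀/(2π) = 6.833 kHz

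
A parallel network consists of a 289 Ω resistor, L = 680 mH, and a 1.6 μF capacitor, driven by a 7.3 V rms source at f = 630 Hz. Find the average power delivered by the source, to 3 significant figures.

ω = 2πf = 3958 rad/s
X_L = ωL = 2690 Ω
X_C = 1/(ωC) = 158 Ω
Parallel: admittances add. Y = 1/R + 1/(jωL) + jωC
Y = (0.00346 + j0.00596) S
|Y| = 0.00689 S → |Z| = 1/|Y| = 145 Ω, ∠Z = −∠Y = -59.9°
I = V/|Z| = 50.3 mA
P = VI cos φ = 7.3 × 0.0503 × cos(-59.9°) = 184 mW

184 mW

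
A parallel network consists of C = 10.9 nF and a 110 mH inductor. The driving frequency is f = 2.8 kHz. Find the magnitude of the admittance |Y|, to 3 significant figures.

325 μS

ω = 2πf = 17590 rad/s
X_L = ωL = 1940 Ω
X_C = 1/(ωC) = 5210 Ω
Parallel: admittances add. Y = 1/(jωL) + jωC
Y = (0 − j0.000325) S
|Y| = 0.000325 S → |Z| = 1/|Y| = 3080 Ω, ∠Z = −∠Y = 90.0°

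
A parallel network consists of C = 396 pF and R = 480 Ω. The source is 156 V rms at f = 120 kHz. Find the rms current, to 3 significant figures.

328 mA

ω = 2πf = 754000 rad/s
X_C = 1/(ωC) = 3350 Ω
Parallel: admittances add. Y = 1/R + jωC
Y = (0.00208 + j0.000299) S
|Y| = 0.00210 S → |Z| = 1/|Y| = 475 Ω, ∠Z = −∠Y = -8.16°
I = V/|Z| = 156/475 = 328 mA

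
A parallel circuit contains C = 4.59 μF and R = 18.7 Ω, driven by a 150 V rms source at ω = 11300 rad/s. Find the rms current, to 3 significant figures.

11.2 A

X_C = 1/(ωC) = 19.3 Ω
Parallel: admittances add. Y = 1/R + jωC
Y = (0.0535 + j0.0519) S
|Y| = 0.0745 S → |Z| = 1/|Y| = 13.4 Ω, ∠Z = −∠Y = -44.1°
I = V/|Z| = 150/13.4 = 11.2 A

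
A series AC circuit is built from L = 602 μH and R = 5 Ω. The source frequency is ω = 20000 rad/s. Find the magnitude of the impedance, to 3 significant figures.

13.0 Ω

X_L = ωL = 12.0 Ω
Z = 5.00 + j12.0 Ω
|Z| = √(5.00² + 12.0²) = 13.0 Ω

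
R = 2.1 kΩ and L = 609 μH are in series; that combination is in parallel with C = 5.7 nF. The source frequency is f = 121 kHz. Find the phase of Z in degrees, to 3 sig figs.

ω = 2πf = 760300 rad/s
X_L = ωL = 463 Ω
X_C = 1/(ωC) = 231 Ω
Branch 1 (R+jX_L): Z₁ = 2100 + j463 Ω, |Z₁| = 2150 Ω
Branch 2 (−jX_C): Z₂ = −j231 Ω
Parallel: Z = Z₁Z₂/(Z₁+Z₂), |Z| = 235 Ω, ∠Z = -83.9°

-83.9°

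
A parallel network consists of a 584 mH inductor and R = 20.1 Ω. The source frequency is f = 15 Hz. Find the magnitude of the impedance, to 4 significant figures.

18.88 Ω

ω = 2πf = 94.25 rad/s
X_L = ωL = 55.04 Ω
Parallel: admittances add. Y = 1/R + 1/(jωL)
Y = (0.04975 − j0.01817) S
|Y| = 0.05296 S → |Z| = 1/|Y| = 18.88 Ω, ∠Z = −∠Y = 20.06°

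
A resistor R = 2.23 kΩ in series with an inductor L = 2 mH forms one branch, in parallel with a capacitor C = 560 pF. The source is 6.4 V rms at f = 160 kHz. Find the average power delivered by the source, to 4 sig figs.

ω = 2πf = 1.005e+06 rad/s
X_L = ωL = 2011 Ω
X_C = 1/(ωC) = 1776 Ω
Branch 1 (R+jX_L): Z₁ = 2230 + j2011 Ω, |Z₁| = 3003 Ω
Branch 2 (−jX_C): Z₂ = −j1776 Ω
Parallel: Z = Z₁Z₂/(Z₁+Z₂), |Z| = 2379 Ω, ∠Z = -53.96°
I = V/|Z| = 2.691 mA
P = VI cos φ = 6.4 × 0.002691 × cos(-53.96°) = 10.13 mW

10.13 mW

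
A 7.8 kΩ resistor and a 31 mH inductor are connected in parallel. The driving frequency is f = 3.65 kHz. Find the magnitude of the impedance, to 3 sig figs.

708 Ω

ω = 2πf = 22930 rad/s
X_L = ωL = 711 Ω
Parallel: admittances add. Y = 1/R + 1/(jωL)
Y = (0.000128 − j0.00141) S
|Y| = 0.00141 S → |Z| = 1/|Y| = 708 Ω, ∠Z = −∠Y = 84.8°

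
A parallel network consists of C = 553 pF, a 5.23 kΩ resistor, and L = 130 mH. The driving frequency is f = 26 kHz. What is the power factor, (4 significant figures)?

0.9754

ω = 2πf = 163400 rad/s
X_L = ωL = 21240 Ω
X_C = 1/(ωC) = 11070 Ω
Parallel: admittances add. Y = 1/R + 1/(jωL) + jωC
Y = (0.0001912 + j4.325e-05) S
|Y| = 0.0001960 S → |Z| = 1/|Y| = 5101 Ω, ∠Z = −∠Y = -12.75°
cos φ = cos(-12.75°) = 0.9754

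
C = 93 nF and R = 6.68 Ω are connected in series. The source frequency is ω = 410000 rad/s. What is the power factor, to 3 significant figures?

X_C = 1/(ωC) = 26.2 Ω
Z = 6.68 − j26.2 Ω
|Z| = √(6.68² + 26.2²) = 27.1 Ω
∠Z = arctan(-26.2/6.68) = -75.7°
cos φ = cos(-75.7°) = 0.247

0.247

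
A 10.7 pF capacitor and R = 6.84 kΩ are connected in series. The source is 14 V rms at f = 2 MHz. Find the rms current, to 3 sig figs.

1.39 mA

ω = 2πf = 1.257e+07 rad/s
X_C = 1/(ωC) = 7440 Ω
Z = 6840 − j7440 Ω
|Z| = √(6840² + 7440²) = 10100 Ω
I = V/|Z| = 14/10100 = 1.39 mA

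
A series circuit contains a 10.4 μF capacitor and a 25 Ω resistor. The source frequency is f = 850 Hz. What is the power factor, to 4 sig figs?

ω = 2πf = 5341 rad/s
X_C = 1/(ωC) = 18.00 Ω
Z = 25.00 − j18.00 Ω
|Z| = √(25.00² + 18.00²) = 30.81 Ω
∠Z = arctan(-18.00/25.00) = -35.76°
cos φ = cos(-35.76°) = 0.8115

0.8115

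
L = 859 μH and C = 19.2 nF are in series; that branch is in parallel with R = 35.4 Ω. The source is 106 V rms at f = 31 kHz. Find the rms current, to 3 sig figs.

ω = 2πf = 194800 rad/s
X_L = ωL = 167 Ω
X_C = 1/(ωC) = 267 Ω
Branch 1: Z₁ = R = 35.4 Ω
Branch 2 (series LC): Z₂ = j(X_L − X_C) = −j100 Ω
Parallel: Z = Z₁Z₂/(Z₁+Z₂), |Z| = 33.4 Ω, ∠Z = -19.5°
I = V/|Z| = 106/33.4 = 3.18 A

3.18 A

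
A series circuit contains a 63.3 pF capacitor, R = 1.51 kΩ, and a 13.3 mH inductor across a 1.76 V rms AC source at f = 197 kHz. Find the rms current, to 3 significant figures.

440 μA

ω = 2πf = 1.238e+06 rad/s
X_L = ωL = 16500 Ω
X_C = 1/(ωC) = 12800 Ω
Net reactance X = X_L − X_C = 3700 Ω
Z = 1510 + j3700 Ω
|Z| = √(1510² + 3700²) = 4000 Ω
I = V/|Z| = 1.76/4000 = 440 μA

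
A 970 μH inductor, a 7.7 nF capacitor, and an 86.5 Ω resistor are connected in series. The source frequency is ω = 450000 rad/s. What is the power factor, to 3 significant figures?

0.505

X_L = ωL = 436 Ω
X_C = 1/(ωC) = 289 Ω
Net reactance X = X_L − X_C = 148 Ω
Z = 86.5 + j148 Ω
|Z| = √(86.5² + 148²) = 171 Ω
∠Z = arctan(148/86.5) = 59.7°
cos φ = cos(59.7°) = 0.505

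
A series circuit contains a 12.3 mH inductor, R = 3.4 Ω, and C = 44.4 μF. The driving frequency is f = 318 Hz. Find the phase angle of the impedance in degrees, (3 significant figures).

75.7°

ω = 2πf = 1998 rad/s
X_L = ωL = 24.6 Ω
X_C = 1/(ωC) = 11.3 Ω
Net reactance X = X_L − X_C = 13.3 Ω
Z = 3.40 + j13.3 Ω
|Z| = √(3.40² + 13.3²) = 13.7 Ω
∠Z = arctan(13.3/3.40) = 75.7°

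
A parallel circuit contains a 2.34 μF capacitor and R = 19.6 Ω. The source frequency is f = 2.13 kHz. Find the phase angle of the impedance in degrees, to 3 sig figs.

-31.5°

ω = 2πf = 13380 rad/s
X_C = 1/(ωC) = 31.9 Ω
Parallel: admittances add. Y = 1/R + jωC
Y = (0.0510 + j0.0313) S
|Y| = 0.0599 S → |Z| = 1/|Y| = 16.7 Ω, ∠Z = −∠Y = -31.5°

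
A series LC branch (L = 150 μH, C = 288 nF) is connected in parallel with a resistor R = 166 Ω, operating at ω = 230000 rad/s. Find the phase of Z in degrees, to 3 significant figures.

83.3°

X_L = ωL = 34.5 Ω
X_C = 1/(ωC) = 15.1 Ω
Branch 1: Z₁ = R = 166 Ω
Branch 2 (series LC): Z₂ = j(X_L − X_C) = j19.4 Ω
Parallel: Z = Z₁Z₂/(Z₁+Z₂), |Z| = 19.3 Ω, ∠Z = 83.3°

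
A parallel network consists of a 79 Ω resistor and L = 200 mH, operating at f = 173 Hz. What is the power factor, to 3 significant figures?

0.940

ω = 2πf = 1087 rad/s
X_L = ωL = 217 Ω
Parallel: admittances add. Y = 1/R + 1/(jωL)
Y = (0.0127 − j0.00460) S
|Y| = 0.0135 S → |Z| = 1/|Y| = 74.2 Ω, ∠Z = −∠Y = 20.0°
cos φ = cos(20.0°) = 0.940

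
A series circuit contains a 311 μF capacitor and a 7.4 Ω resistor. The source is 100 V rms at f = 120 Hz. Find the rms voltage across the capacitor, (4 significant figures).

49.93 V

ω = 2πf = 754.0 rad/s
X_C = 1/(ωC) = 4.265 Ω
Z = 7.400 − j4.265 Ω
|Z| = √(7.400² + 4.265²) = 8.541 Ω
I = V/|Z| = 11.71 A
V_C = I·|Z_C| = 11.71 × 4.265 = 49.93 V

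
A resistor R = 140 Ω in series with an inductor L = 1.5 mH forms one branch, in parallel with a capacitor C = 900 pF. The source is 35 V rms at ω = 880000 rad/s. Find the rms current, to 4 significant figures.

X_L = ωL = 1320 Ω
X_C = 1/(ωC) = 1263 Ω
Branch 1 (R+jX_L): Z₁ = 140.0 + j1320 Ω, |Z₁| = 1327 Ω
Branch 2 (−jX_C): Z₂ = −j1263 Ω
Parallel: Z = Z₁Z₂/(Z₁+Z₂), |Z| = 11080 Ω, ∠Z = -28.34°
I = V/|Z| = 35/11080 = 3.160 mA

3.160 mA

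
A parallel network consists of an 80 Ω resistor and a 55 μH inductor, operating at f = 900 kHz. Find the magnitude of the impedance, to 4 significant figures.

77.48 Ω

ω = 2πf = 5.655e+06 rad/s
X_L = ωL = 311.0 Ω
Parallel: admittances add. Y = 1/R + 1/(jωL)
Y = (0.01250 − j0.003215) S
|Y| = 0.01291 S → |Z| = 1/|Y| = 77.48 Ω, ∠Z = −∠Y = 14.42°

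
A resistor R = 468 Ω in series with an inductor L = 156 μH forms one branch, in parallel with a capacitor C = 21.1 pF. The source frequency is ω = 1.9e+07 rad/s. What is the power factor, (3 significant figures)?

X_L = ωL = 2960 Ω
X_C = 1/(ωC) = 2490 Ω
Branch 1 (R+jX_L): Z₁ = 468 + j2960 Ω, |Z₁| = 3000 Ω
Branch 2 (−jX_C): Z₂ = −j2490 Ω
Parallel: Z = Z₁Z₂/(Z₁+Z₂), |Z| = 11300 Ω, ∠Z = -54.1°
cos φ = cos(-54.1°) = 0.587

0.587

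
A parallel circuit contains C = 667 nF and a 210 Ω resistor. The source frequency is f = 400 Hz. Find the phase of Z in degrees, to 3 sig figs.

ω = 2πf = 2513 rad/s
X_C = 1/(ωC) = 597 Ω
Parallel: admittances add. Y = 1/R + jωC
Y = (0.00476 + j0.00168) S
|Y| = 0.00505 S → |Z| = 1/|Y| = 198 Ω, ∠Z = −∠Y = -19.4°

-19.4°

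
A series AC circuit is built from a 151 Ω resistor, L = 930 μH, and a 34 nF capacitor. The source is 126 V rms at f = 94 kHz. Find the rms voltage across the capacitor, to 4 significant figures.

12.02 V

ω = 2πf = 590600 rad/s
X_L = ωL = 549.3 Ω
X_C = 1/(ωC) = 49.80 Ω
Net reactance X = X_L − X_C = 499.5 Ω
Z = 151.0 + j499.5 Ω
|Z| = √(151.0² + 499.5²) = 521.8 Ω
I = V/|Z| = 241.5 mA
V_C = I·|Z_C| = 0.2415 × 49.80 = 12.02 V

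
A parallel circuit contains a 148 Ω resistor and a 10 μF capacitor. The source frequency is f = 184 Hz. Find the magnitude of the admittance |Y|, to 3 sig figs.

ω = 2πf = 1156 rad/s
X_C = 1/(ωC) = 86.5 Ω
Parallel: admittances add. Y = 1/R + jωC
Y = (0.00676 + j0.0116) S
|Y| = 0.0134 S → |Z| = 1/|Y| = 74.7 Ω, ∠Z = −∠Y = -59.7°

13.4 mS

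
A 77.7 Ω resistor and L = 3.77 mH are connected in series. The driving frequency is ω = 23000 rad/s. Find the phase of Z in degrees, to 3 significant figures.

48.1°

X_L = ωL = 86.7 Ω
Z = 77.7 + j86.7 Ω
|Z| = √(77.7² + 86.7²) = 116 Ω
∠Z = arctan(86.7/77.7) = 48.1°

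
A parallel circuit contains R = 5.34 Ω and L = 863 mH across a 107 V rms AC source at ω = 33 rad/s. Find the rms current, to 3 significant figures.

X_L = ωL = 28.5 Ω
Parallel: admittances add. Y = 1/R + 1/(jωL)
Y = (0.187 − j0.0351) S
|Y| = 0.191 S → |Z| = 1/|Y| = 5.25 Ω, ∠Z = −∠Y = 10.6°
I = V/|Z| = 107/5.25 = 20.4 A

20.4 A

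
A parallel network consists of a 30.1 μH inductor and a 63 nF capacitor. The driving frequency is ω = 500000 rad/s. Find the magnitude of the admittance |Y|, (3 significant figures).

34.9 mS

X_L = ωL = 15.1 Ω
X_C = 1/(ωC) = 31.7 Ω
Parallel: admittances add. Y = 1/(jωL) + jωC
Y = (0 − j0.0349) S
|Y| = 0.0349 S → |Z| = 1/|Y| = 28.6 Ω, ∠Z = −∠Y = 90.0°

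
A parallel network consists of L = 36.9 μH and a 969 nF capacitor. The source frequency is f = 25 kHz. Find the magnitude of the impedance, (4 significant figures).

ω = 2πf = 157100 rad/s
X_L = ωL = 5.796 Ω
X_C = 1/(ωC) = 6.570 Ω
Parallel: admittances add. Y = 1/(jωL) + jωC
Y = (0 − j0.02032) S
|Y| = 0.02032 S → |Z| = 1/|Y| = 49.22 Ω, ∠Z = −∠Y = 90.00°

49.22 Ω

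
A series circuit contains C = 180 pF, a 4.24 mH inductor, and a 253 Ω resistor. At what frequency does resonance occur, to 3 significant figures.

182 kHz

ω₀ = 1/√(LC) = 1/√(0.00424 × 1.8e-10) = 1.145e+06 rad/s
f₀ = ω₀/(2π) = 182 kHz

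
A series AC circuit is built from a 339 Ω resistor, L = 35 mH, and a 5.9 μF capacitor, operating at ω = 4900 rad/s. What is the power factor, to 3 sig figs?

X_L = ωL = 172 Ω
X_C = 1/(ωC) = 34.6 Ω
Net reactance X = X_L − X_C = 137 Ω
Z = 339 + j137 Ω
|Z| = √(339² + 137²) = 366 Ω
∠Z = arctan(137/339) = 22.0°
cos φ = cos(22.0°) = 0.927

0.927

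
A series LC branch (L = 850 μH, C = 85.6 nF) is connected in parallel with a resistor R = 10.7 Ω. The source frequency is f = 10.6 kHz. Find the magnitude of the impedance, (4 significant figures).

ω = 2πf = 66600 rad/s
X_L = ωL = 56.61 Ω
X_C = 1/(ωC) = 175.4 Ω
Branch 1: Z₁ = R = 10.70 Ω
Branch 2 (series LC): Z₂ = j(X_L − X_C) = −j118.8 Ω
Parallel: Z = Z₁Z₂/(Z₁+Z₂), |Z| = 10.66 Ω, ∠Z = -5.147°

10.66 Ω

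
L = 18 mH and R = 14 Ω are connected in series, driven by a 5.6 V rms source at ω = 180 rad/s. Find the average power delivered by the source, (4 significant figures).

X_L = ωL = 3.240 Ω
Z = 14.00 + j3.240 Ω
|Z| = √(14.00² + 3.240²) = 14.37 Ω
∠Z = arctan(3.240/14.00) = 13.03°
I = V/|Z| = 389.7 mA
P = VI cos φ = 5.6 × 0.3897 × cos(13.03°) = 2.126 W

2.126 W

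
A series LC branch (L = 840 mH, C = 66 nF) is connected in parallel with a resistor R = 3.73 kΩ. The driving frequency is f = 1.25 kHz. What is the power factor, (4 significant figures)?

0.7812

ω = 2πf = 7854 rad/s
X_L = ωL = 6597 Ω
X_C = 1/(ωC) = 1929 Ω
Branch 1: Z₁ = R = 3730 Ω
Branch 2 (series LC): Z₂ = j(X_L − X_C) = j4668 Ω
Parallel: Z = Z₁Z₂/(Z₁+Z₂), |Z| = 2914 Ω, ∠Z = 38.63°
cos φ = cos(38.63°) = 0.7812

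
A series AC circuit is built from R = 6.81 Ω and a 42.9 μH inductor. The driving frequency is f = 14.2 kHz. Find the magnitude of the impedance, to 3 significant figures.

ω = 2πf = 89220 rad/s
X_L = ωL = 3.83 Ω
Z = 6.81 + j3.83 Ω
|Z| = √(6.81² + 3.83²) = 7.81 Ω

7.81 Ω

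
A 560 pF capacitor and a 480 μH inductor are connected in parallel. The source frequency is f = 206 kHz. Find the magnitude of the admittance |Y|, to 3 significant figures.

885 μS

ω = 2πf = 1.294e+06 rad/s
X_L = ωL = 621 Ω
X_C = 1/(ωC) = 1380 Ω
Parallel: admittances add. Y = 1/(jωL) + jωC
Y = (0 − j0.000885) S
|Y| = 0.000885 S → |Z| = 1/|Y| = 1130 Ω, ∠Z = −∠Y = 90.0°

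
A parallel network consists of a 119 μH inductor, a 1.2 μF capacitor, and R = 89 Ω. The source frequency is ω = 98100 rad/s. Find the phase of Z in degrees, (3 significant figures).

X_L = ωL = 11.7 Ω
X_C = 1/(ωC) = 8.49 Ω
Parallel: admittances add. Y = 1/R + 1/(jωL) + jωC
Y = (0.0112 + j0.0321) S
|Y| = 0.0340 S → |Z| = 1/|Y| = 29.4 Ω, ∠Z = −∠Y = -70.7°

-70.7°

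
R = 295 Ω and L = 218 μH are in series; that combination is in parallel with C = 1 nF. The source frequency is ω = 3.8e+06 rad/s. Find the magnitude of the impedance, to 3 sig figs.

X_L = ωL = 828 Ω
X_C = 1/(ωC) = 263 Ω
Branch 1 (R+jX_L): Z₁ = 295 + j828 Ω, |Z₁| = 879 Ω
Branch 2 (−jX_C): Z₂ = −j263 Ω
Parallel: Z = Z₁Z₂/(Z₁+Z₂), |Z| = 363 Ω, ∠Z = -82.0°

363 Ω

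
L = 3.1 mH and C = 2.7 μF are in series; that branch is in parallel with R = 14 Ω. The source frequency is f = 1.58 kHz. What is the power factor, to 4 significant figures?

0.4229

ω = 2πf = 9927 rad/s
X_L = ωL = 30.78 Ω
X_C = 1/(ωC) = 37.31 Ω
Branch 1: Z₁ = R = 14.00 Ω
Branch 2 (series LC): Z₂ = j(X_L − X_C) = −j6.533 Ω
Parallel: Z = Z₁Z₂/(Z₁+Z₂), |Z| = 5.920 Ω, ∠Z = -64.99°
cos φ = cos(-64.99°) = 0.4229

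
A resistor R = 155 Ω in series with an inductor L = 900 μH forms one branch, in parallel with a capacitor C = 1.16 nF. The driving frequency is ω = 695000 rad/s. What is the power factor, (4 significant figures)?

0.4705

X_L = ωL = 625.5 Ω
X_C = 1/(ωC) = 1240 Ω
Branch 1 (R+jX_L): Z₁ = 155.0 + j625.5 Ω, |Z₁| = 644.4 Ω
Branch 2 (−jX_C): Z₂ = −j1240 Ω
Parallel: Z = Z₁Z₂/(Z₁+Z₂), |Z| = 1261 Ω, ∠Z = 61.93°
cos φ = cos(61.93°) = 0.4705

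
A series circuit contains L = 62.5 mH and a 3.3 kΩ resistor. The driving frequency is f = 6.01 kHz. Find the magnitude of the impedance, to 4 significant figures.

ω = 2πf = 37760 rad/s
X_L = ωL = 2360 Ω
Z = 3300 + j2360 Ω
|Z| = √(3300² + 2360²) = 4057 Ω

4057 Ω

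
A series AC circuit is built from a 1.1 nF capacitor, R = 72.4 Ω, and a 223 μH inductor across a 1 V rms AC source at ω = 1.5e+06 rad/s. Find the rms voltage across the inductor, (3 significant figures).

X_L = ωL = 334 Ω
X_C = 1/(ωC) = 606 Ω
Net reactance X = X_L − X_C = -272 Ω
Z = 72.4 − j272 Ω
|Z| = √(72.4² + 272²) = 281 Ω
I = V/|Z| = 3.56 mA
V_L = I·|Z_L| = 0.00356 × 334 = 1.19 V

1.19 V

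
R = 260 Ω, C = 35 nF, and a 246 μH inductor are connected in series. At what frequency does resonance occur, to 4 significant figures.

54.24 kHz

ω₀ = 1/√(LC) = 1/√(0.000246 × 3.5e-08) = 340800 rad/s
f₀ = ω₀/(2π) = 54.24 kHz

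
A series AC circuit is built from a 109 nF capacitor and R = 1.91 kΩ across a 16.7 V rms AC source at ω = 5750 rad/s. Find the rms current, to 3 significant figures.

6.71 mA

X_C = 1/(ωC) = 1600 Ω
Z = 1910 − j1600 Ω
|Z| = √(1910² + 1600²) = 2490 Ω
I = V/|Z| = 16.7/2490 = 6.71 mA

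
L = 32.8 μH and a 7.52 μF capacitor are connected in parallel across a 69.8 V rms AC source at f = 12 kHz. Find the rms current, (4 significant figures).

ω = 2πf = 75400 rad/s
X_L = ωL = 2.473 Ω
X_C = 1/(ωC) = 1.764 Ω
Parallel: admittances add. Y = 1/(jωL) + jωC
Y = (0 + j0.1626) S
|Y| = 0.1626 S → |Z| = 1/|Y| = 6.149 Ω, ∠Z = −∠Y = -90.00°
I = V/|Z| = 69.8/6.149 = 11.35 A

11.35 A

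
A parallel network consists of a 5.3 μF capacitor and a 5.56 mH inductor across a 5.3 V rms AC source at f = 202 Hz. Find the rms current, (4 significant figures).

715.4 mA

ω = 2πf = 1269 rad/s
X_L = ωL = 7.057 Ω
X_C = 1/(ωC) = 148.7 Ω
Parallel: admittances add. Y = 1/(jωL) + jωC
Y = (0 − j0.1350) S
|Y| = 0.1350 S → |Z| = 1/|Y| = 7.408 Ω, ∠Z = −∠Y = 90.00°
I = V/|Z| = 5.3/7.408 = 715.4 mA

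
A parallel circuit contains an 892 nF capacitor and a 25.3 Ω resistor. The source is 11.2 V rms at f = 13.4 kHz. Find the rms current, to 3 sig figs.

ω = 2πf = 84190 rad/s
X_C = 1/(ωC) = 13.3 Ω
Parallel: admittances add. Y = 1/R + jωC
Y = (0.0395 + j0.0751) S
|Y| = 0.0849 S → |Z| = 1/|Y| = 11.8 Ω, ∠Z = −∠Y = -62.2°
I = V/|Z| = 11.2/11.8 = 951 mA

951 mA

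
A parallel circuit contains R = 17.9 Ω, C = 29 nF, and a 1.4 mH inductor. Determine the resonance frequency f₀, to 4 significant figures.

24.98 kHz

ω₀ = 1/√(LC) = 1/√(0.0014 × 2.9e-08) = 156900 rad/s
f₀ = ω₀/(2π) = 24.98 kHz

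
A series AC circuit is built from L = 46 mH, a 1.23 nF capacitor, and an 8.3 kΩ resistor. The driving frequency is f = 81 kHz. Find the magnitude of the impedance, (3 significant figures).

ω = 2πf = 508900 rad/s
X_L = ωL = 23400 Ω
X_C = 1/(ωC) = 1600 Ω
Net reactance X = X_L − X_C = 21800 Ω
Z = 8300 + j21800 Ω
|Z| = √(8300² + 21800²) = 23300 Ω

23300 Ω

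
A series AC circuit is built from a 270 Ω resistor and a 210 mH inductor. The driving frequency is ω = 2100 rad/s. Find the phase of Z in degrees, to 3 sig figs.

X_L = ωL = 441 Ω
Z = 270 + j441 Ω
|Z| = √(270² + 441²) = 517 Ω
∠Z = arctan(441/270) = 58.5°

58.5°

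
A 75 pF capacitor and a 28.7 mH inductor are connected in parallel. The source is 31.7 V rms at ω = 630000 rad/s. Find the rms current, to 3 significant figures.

255 μA

X_L = ωL = 18100 Ω
X_C = 1/(ωC) = 21200 Ω
Parallel: admittances add. Y = 1/(jωL) + jωC
Y = (0 − j8.06e-06) S
|Y| = 8.06e-06 S → |Z| = 1/|Y| = 124000 Ω, ∠Z = −∠Y = 90.0°
I = V/|Z| = 31.7/124000 = 255 μA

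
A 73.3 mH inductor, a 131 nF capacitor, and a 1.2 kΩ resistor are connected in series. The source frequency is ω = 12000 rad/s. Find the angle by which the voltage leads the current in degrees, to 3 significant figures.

11.5°

X_L = ωL = 880 Ω
X_C = 1/(ωC) = 636 Ω
Net reactance X = X_L − X_C = 243 Ω
Z = 1200 + j243 Ω
|Z| = √(1200² + 243²) = 1220 Ω
∠Z = arctan(243/1200) = 11.5°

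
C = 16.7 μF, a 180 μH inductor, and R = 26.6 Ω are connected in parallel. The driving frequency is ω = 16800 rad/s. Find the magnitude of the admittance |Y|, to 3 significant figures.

X_L = ωL = 3.02 Ω
X_C = 1/(ωC) = 3.56 Ω
Parallel: admittances add. Y = 1/R + 1/(jωL) + jωC
Y = (0.0376 − j0.0501) S
|Y| = 0.0627 S → |Z| = 1/|Y| = 16.0 Ω, ∠Z = −∠Y = 53.1°

62.7 mS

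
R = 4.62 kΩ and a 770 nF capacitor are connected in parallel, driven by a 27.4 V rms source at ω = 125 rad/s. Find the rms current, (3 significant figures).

6.49 mA

X_C = 1/(ωC) = 10400 Ω
Parallel: admittances add. Y = 1/R + jωC
Y = (0.000216 + j9.63e-05) S
|Y| = 0.000237 S → |Z| = 1/|Y| = 4220 Ω, ∠Z = −∠Y = -24.0°
I = V/|Z| = 27.4/4220 = 6.49 mA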